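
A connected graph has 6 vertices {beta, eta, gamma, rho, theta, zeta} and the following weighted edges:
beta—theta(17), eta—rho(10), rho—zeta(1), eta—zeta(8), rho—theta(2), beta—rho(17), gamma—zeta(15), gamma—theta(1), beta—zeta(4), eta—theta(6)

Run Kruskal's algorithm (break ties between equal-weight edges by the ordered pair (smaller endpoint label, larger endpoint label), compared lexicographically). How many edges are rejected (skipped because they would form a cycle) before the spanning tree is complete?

Kruskal's algorithm — process edges by increasing weight (ties by edge label):
gamma—theta (1): add — endpoints in different components.
rho—zeta (1): add — endpoints in different components.
rho—theta (2): add — endpoints in different components.
beta—zeta (4): add — endpoints in different components.
eta—theta (6): add — endpoints in different components.
Edges rejected before the tree was complete: 0.

0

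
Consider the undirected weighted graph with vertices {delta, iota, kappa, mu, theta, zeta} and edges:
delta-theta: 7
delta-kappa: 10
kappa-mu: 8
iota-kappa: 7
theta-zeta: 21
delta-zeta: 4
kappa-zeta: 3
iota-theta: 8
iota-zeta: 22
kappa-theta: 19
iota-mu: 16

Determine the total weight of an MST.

29

Grow the tree from iota using Prim:
Step 1: cheapest edge leaving the tree is iota-kappa (7); add kappa.
Step 2: cheapest edge leaving the tree is kappa-zeta (3); add zeta.
Step 3: cheapest edge leaving the tree is delta-zeta (4); add delta.
Step 4: cheapest edge leaving the tree is delta-theta (7); add theta.
Step 5: cheapest edge leaving the tree is kappa-mu (8); add mu.
MST edges: iota-kappa, kappa-zeta, delta-zeta, delta-theta, kappa-mu; total weight 7+3+4+7+8 = 29.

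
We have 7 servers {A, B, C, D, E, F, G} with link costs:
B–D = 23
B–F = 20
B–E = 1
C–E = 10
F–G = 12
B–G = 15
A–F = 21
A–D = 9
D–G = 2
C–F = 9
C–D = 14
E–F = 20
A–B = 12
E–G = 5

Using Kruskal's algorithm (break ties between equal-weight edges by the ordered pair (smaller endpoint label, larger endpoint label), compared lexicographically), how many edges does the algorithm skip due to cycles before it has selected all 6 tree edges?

Kruskal's algorithm — process edges by increasing weight (ties by edge label):
B–E (1): add — endpoints in different components.
D–G (2): add — endpoints in different components.
E–G (5): add — endpoints in different components.
A–D (9): add — endpoints in different components.
C–F (9): add — endpoints in different components.
C–E (10): add — endpoints in different components.
Edges rejected before the tree was complete: 0.

0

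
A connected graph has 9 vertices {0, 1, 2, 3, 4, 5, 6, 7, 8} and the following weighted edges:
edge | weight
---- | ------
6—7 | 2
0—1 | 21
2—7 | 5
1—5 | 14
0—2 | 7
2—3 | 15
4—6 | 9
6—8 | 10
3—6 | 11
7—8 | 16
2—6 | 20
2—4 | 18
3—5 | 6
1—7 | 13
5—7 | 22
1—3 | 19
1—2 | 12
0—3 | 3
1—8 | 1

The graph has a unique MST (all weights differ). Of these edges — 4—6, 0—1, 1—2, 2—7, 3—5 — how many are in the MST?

3

Sort edges by weight, then run Kruskal:
1—8 (1): add — endpoints in different components.
6—7 (2): add — endpoints in different components.
0—3 (3): add — endpoints in different components.
2—7 (5): add — endpoints in different components.
3—5 (6): add — endpoints in different components.
0—2 (7): add — endpoints in different components.
4—6 (9): add — endpoints in different components.
6—8 (10): add — endpoints in different components.
MST edge set: {1—8, 6—7, 0—3, 2—7, 3—5, 0—2, 4—6, 6—8}.
Of the listed edges, {4—6, 2—7, 3—5} are in the MST → 3.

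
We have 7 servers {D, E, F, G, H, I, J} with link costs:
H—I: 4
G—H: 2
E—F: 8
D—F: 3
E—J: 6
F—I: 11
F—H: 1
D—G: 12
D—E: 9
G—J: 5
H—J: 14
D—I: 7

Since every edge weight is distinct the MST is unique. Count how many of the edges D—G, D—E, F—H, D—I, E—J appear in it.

Sort edges by weight, then run Kruskal:
F—H (1): add. Components now {D} {E} {F,H} {G} {I} {J}
G—H (2): add. Components now {D} {E} {F,G,H} {I} {J}
D—F (3): add. Components now {D,F,G,H} {E} {I} {J}
H—I (4): add. Components now {D,F,G,H,I} {E} {J}
G—J (5): add. Components now {D,F,G,H,I,J} {E}
E—J (6): add. Components now {D,E,F,G,H,I,J}
MST edge set: {F—H, G—H, D—F, H—I, G—J, E—J}.
Of the listed edges, {F—H, E—J} are in the MST → 2.

2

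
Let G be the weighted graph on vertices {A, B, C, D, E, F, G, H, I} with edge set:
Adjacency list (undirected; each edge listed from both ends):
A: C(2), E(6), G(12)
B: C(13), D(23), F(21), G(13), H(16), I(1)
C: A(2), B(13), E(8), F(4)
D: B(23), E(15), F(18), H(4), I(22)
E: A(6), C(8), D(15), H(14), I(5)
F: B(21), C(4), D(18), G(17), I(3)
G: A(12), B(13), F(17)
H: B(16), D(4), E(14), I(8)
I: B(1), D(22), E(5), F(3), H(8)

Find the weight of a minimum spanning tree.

Kruskal's algorithm — process edges by increasing weight (ties by edge label):
B—I (1): add — endpoints in different components.
A—C (2): add — endpoints in different components.
F—I (3): add — endpoints in different components.
C—F (4): add — endpoints in different components.
D—H (4): add — endpoints in different components.
E—I (5): add — endpoints in different components.
A—E (6): skip — A and E already connected.
C—E (8): skip — C and E already connected.
H—I (8): add — endpoints in different components.
A—G (12): add — endpoints in different components.
MST edges: B—I, A—C, F—I, C—F, D—H, E—I, H—I, A—G; total weight 1+2+3+4+4+5+8+12 = 39.

39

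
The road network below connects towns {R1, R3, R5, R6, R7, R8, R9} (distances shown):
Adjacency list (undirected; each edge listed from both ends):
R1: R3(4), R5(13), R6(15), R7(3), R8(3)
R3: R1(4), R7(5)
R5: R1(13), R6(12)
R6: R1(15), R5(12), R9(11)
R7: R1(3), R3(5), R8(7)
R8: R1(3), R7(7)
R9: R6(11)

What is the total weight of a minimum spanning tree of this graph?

46

Sort edges by weight, then run Kruskal:
R1–R7 (3): add. Components now {R6} {R3} {R1,R7} {R5} {R8} {R9}
R1–R8 (3): add. Components now {R6} {R3} {R1,R7,R8} {R5} {R9}
R1–R3 (4): add. Components now {R6} {R1,R3,R7,R8} {R5} {R9}
R3–R7 (5): skip — R3 and R7 already connected.
R7–R8 (7): skip — R7 and R8 already connected.
R6–R9 (11): add. Components now {R6,R9} {R1,R3,R7,R8} {R5}
R5–R6 (12): add. Components now {R5,R6,R9} {R1,R3,R7,R8}
R1–R5 (13): add. Components now {R1,R3,R5,R6,R7,R8,R9}
MST edges: R1–R7, R1–R8, R1–R3, R6–R9, R5–R6, R1–R5; total weight 3+3+4+11+12+13 = 46.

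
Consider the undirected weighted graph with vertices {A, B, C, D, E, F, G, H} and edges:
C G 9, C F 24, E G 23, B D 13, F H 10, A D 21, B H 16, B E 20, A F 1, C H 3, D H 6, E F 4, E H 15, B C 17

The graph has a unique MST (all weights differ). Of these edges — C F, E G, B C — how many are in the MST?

Kruskal: consider edges lightest-first.
A F (1): add — endpoints in different components.
C H (3): add — endpoints in different components.
E F (4): add — endpoints in different components.
D H (6): add — endpoints in different components.
C G (9): add — endpoints in different components.
F H (10): add — endpoints in different components.
B D (13): add — endpoints in different components.
MST edge set: {A F, C H, E F, D H, C G, F H, B D}.
Of the listed edges, {} are in the MST → 0.

0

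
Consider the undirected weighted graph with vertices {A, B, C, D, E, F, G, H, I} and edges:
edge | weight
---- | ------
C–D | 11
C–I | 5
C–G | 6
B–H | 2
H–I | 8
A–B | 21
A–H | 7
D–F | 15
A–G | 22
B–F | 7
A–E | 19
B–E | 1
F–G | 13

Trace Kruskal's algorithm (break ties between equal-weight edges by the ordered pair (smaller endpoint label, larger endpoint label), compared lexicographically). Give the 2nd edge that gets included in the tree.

Kruskal's algorithm — process edges by increasing weight (ties by edge label):
B–E (1): add — endpoints in different components.
B–H (2): add — endpoints in different components.
C–I (5): add — endpoints in different components.
C–G (6): add — endpoints in different components.
A–H (7): add — endpoints in different components.
B–F (7): add — endpoints in different components.
H–I (8): add — endpoints in different components.
C–D (11): add — endpoints in different components.
The 2nd edge added is B–H.

B-H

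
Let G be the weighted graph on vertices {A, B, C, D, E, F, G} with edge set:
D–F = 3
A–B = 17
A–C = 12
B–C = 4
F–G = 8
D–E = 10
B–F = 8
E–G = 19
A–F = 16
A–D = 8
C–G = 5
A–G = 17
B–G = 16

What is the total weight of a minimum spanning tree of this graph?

Prim, starting at C.
Step 1: cheapest edge leaving the tree is B–C (4); add B.
Step 2: cheapest edge leaving the tree is C–G (5); add G.
Step 3: cheapest edge leaving the tree is B–F (8); add F.
Step 4: cheapest edge leaving the tree is D–F (3); add D.
Step 5: cheapest edge leaving the tree is A–D (8); add A.
Step 6: cheapest edge leaving the tree is D–E (10); add E.
MST edges: B–C, C–G, B–F, D–F, A–D, D–E; total weight 4+5+8+3+8+10 = 38.

38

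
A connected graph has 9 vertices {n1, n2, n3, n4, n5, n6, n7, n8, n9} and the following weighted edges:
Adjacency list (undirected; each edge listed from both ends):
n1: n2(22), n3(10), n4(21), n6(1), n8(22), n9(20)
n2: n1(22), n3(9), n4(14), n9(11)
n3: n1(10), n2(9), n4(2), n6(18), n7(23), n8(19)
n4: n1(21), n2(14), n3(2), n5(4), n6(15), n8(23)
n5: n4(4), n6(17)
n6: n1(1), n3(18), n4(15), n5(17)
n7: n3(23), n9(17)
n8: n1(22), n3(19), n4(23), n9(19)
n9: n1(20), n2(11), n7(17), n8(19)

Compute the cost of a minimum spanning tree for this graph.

73

Prim, starting at n6.
Step 1: cheapest edge leaving the tree is n1 n6 (1); add n1.
Step 2: cheapest edge leaving the tree is n1 n3 (10); add n3.
Step 3: cheapest edge leaving the tree is n3 n4 (2); add n4.
Step 4: cheapest edge leaving the tree is n4 n5 (4); add n5.
Step 5: cheapest edge leaving the tree is n2 n3 (9); add n2.
Step 6: cheapest edge leaving the tree is n2 n9 (11); add n9.
Step 7: cheapest edge leaving the tree is n7 n9 (17); add n7.
Step 8: cheapest edge leaving the tree is n3 n8 (19); add n8.
MST edges: n1 n6, n1 n3, n3 n4, n4 n5, n2 n3, n2 n9, n7 n9, n3 n8; total weight 1+10+2+4+9+11+17+19 = 73.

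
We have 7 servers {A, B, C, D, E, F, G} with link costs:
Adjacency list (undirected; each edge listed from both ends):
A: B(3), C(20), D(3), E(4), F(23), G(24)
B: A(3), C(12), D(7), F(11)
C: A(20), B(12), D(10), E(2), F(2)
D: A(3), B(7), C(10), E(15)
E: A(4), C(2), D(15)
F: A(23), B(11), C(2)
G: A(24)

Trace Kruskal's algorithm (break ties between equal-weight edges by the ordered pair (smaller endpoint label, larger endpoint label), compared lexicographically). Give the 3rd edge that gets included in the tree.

A-B

Sort edges by weight, then run Kruskal:
C—E (2): add. Components now {A} {B} {C,E} {D} {F} {G}
C—F (2): add. Components now {A} {B} {C,E,F} {D} {G}
A—B (3): add. Components now {A,B} {C,E,F} {D} {G}
A—D (3): add. Components now {A,B,D} {C,E,F} {G}
A—E (4): add. Components now {A,B,C,D,E,F} {G}
B—D (7): skip — B and D already connected.
C—D (10): skip — C and D already connected.
B—F (11): skip — B and F already connected.
B—C (12): skip — B and C already connected.
D—E (15): skip — D and E already connected.
A—C (20): skip — A and C already connected.
A—F (23): skip — A and F already connected.
A—G (24): add. Components now {A,B,C,D,E,F,G}
The 3rd edge added is A—B.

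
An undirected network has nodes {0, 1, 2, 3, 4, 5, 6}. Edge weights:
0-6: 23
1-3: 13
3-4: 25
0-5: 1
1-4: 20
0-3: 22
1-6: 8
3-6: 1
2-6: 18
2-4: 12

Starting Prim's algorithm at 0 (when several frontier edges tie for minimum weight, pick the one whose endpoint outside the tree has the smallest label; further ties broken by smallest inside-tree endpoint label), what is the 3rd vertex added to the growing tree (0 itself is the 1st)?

Grow the tree from 0 using Prim:
Step 1: cheapest edge leaving the tree is 0-5 (1); add 5.
Step 2: cheapest edge leaving the tree is 0-3 (22); add 3.
Step 3: cheapest edge leaving the tree is 3-6 (1); add 6.
Step 4: cheapest edge leaving the tree is 1-6 (8); add 1.
Step 5: cheapest edge leaving the tree is 2-6 (18); add 2.
Step 6: cheapest edge leaving the tree is 2-4 (12); add 4.
Vertex order: 0, 5, 3, 6, 1, 2, 4. The 3rd vertex is 3.

3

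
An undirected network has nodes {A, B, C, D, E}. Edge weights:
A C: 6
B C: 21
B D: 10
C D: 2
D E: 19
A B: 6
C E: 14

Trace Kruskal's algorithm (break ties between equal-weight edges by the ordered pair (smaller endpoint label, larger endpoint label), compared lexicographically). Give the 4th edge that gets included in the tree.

C-E

Kruskal: consider edges lightest-first.
C D (2): add. Components now {A} {B} {C,D} {E}
A B (6): add. Components now {A,B} {C,D} {E}
A C (6): add. Components now {A,B,C,D} {E}
B D (10): skip — B and D already connected.
C E (14): add. Components now {A,B,C,D,E}
The 4th edge added is C E.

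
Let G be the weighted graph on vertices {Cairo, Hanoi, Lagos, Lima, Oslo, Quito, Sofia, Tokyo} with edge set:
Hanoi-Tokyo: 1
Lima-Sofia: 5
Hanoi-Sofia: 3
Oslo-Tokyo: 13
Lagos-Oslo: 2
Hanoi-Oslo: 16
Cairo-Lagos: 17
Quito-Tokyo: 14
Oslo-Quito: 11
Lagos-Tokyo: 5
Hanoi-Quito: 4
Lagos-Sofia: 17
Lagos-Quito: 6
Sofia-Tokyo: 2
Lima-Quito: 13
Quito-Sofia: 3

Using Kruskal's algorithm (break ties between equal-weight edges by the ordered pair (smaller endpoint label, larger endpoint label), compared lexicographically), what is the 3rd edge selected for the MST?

Sofia-Tokyo

Sort edges by weight, then run Kruskal:
Hanoi-Tokyo (1): add — endpoints in different components.
Lagos-Oslo (2): add — endpoints in different components.
Sofia-Tokyo (2): add — endpoints in different components.
Hanoi-Sofia (3): skip — Hanoi and Sofia already connected.
Quito-Sofia (3): add — endpoints in different components.
Hanoi-Quito (4): skip — Hanoi and Quito already connected.
Lagos-Tokyo (5): add — endpoints in different components.
Lima-Sofia (5): add — endpoints in different components.
Lagos-Quito (6): skip — Lagos and Quito already connected.
Oslo-Quito (11): skip — Oslo and Quito already connected.
Lima-Quito (13): skip — Lima and Quito already connected.
Oslo-Tokyo (13): skip — Tokyo and Oslo already connected.
Quito-Tokyo (14): skip — Tokyo and Quito already connected.
Hanoi-Oslo (16): skip — Hanoi and Oslo already connected.
Cairo-Lagos (17): add — endpoints in different components.
The 3rd edge added is Sofia-Tokyo.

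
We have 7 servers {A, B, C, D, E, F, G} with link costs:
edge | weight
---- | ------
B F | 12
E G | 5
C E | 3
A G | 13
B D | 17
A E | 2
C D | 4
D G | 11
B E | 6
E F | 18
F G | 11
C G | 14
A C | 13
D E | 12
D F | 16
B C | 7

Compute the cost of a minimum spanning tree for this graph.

Grow the tree from E using Prim:
Step 1: cheapest edge leaving the tree is A E (2); add A.
Step 2: cheapest edge leaving the tree is C E (3); add C.
Step 3: cheapest edge leaving the tree is C D (4); add D.
Step 4: cheapest edge leaving the tree is E G (5); add G.
Step 5: cheapest edge leaving the tree is B E (6); add B.
Step 6: cheapest edge leaving the tree is F G (11); add F.
MST edges: A E, C E, C D, E G, B E, F G; total weight 2+3+4+5+6+11 = 31.

31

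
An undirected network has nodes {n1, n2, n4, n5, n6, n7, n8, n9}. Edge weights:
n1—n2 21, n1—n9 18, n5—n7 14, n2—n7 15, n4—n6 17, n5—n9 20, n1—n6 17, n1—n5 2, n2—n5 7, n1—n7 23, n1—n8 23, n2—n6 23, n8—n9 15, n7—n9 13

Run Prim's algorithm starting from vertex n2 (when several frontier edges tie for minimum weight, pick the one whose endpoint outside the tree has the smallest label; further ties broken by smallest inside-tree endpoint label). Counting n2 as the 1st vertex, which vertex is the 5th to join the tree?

n9

Prim, starting at n2.
Step 1: frontier [n2—n5 7, n2—n7 15, n1—n2 21, n2—n6 23] → take n2—n5 (7); add n5.
Step 2: frontier [n2—n7 15, n1—n2 21, n2—n6 23, n1—n5 2, n5—n7 14, n5—n9 20] → take n1—n5 (2); add n1.
Step 3: frontier [n1—n6 17, n1—n9 18, n1—n7 23, n1—n8 23, n2—n7 15, n2—n6 23, n5—n7 14, n5—n9 20] → take n5—n7 (14); add n7.
Step 4: frontier [n1—n6 17, n1—n9 18, n1—n8 23, n2—n6 23, n5—n9 20, n7—n9 13] → take n7—n9 (13); add n9.
Step 5: frontier [n1—n6 17, n1—n8 23, n2—n6 23, n8—n9 15] → take n8—n9 (15); add n8.
Step 6: frontier [n1—n6 17, n2—n6 23] → take n1—n6 (17); add n6.
Step 7: frontier [n4—n6 17] → take n4—n6 (17); add n4.
Vertex order: n2, n5, n1, n7, n9, n8, n6, n4. The 5th vertex is n9.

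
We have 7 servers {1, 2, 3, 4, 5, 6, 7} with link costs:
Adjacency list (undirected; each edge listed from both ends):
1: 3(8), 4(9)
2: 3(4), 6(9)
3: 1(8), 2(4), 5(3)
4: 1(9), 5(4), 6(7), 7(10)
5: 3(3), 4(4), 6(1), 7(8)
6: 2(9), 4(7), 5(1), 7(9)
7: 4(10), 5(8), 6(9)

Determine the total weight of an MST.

28

Grow the tree from 7 using Prim:
Step 1: cheapest edge leaving the tree is 5—7 (8); add 5.
Step 2: cheapest edge leaving the tree is 5—6 (1); add 6.
Step 3: cheapest edge leaving the tree is 3—5 (3); add 3.
Step 4: cheapest edge leaving the tree is 2—3 (4); add 2.
Step 5: cheapest edge leaving the tree is 4—5 (4); add 4.
Step 6: cheapest edge leaving the tree is 1—3 (8); add 1.
MST edges: 5—7, 5—6, 3—5, 2—3, 4—5, 1—3; total weight 8+1+3+4+4+8 = 28.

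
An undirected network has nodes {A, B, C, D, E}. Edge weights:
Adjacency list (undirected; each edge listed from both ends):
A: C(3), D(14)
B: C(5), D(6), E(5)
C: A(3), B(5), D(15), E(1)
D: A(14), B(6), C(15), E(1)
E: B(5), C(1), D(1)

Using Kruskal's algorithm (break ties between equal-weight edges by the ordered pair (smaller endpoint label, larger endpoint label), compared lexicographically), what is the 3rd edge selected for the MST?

Kruskal: consider edges lightest-first.
C–E (1): add. Components now {A} {B} {C,E} {D}
D–E (1): add. Components now {A} {B} {C,D,E}
A–C (3): add. Components now {A,C,D,E} {B}
B–C (5): add. Components now {A,B,C,D,E}
The 3rd edge added is A–C.

A-C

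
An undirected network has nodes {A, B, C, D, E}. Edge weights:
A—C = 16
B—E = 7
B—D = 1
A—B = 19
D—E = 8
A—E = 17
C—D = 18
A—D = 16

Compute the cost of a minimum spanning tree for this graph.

Prim's algorithm from B:
Step 1: frontier [B—D 1, B—E 7, A—B 19] → take B—D (1); add D.
Step 2: frontier [B—E 7, A—B 19, D—E 8, A—D 16, C—D 18] → take B—E (7); add E.
Step 3: frontier [A—B 19, A—D 16, C—D 18, A—E 17] → take A—D (16); add A.
Step 4: frontier [A—C 16, C—D 18] → take A—C (16); add C.
MST edges: B—D, B—E, A—D, A—C; total weight 1+7+16+16 = 40.

40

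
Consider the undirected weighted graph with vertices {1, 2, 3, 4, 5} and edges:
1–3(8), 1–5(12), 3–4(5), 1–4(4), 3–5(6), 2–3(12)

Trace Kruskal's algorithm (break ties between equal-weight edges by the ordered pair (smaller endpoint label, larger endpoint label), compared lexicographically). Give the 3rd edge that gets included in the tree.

Kruskal: consider edges lightest-first.
1–4 (4): add. Components now {1,4} {2} {3} {5}
3–4 (5): add. Components now {1,3,4} {2} {5}
3–5 (6): add. Components now {1,3,4,5} {2}
1–3 (8): skip — 1 and 3 already connected.
1–5 (12): skip — 1 and 5 already connected.
2–3 (12): add. Components now {1,2,3,4,5}
The 3rd edge added is 3–5.

3-5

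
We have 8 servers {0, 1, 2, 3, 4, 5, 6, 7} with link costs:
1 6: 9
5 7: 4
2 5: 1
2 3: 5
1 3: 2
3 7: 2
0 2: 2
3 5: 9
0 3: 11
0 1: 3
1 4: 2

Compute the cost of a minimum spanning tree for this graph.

Sort edges by weight, then run Kruskal:
2 5 (1): add — endpoints in different components.
0 2 (2): add — endpoints in different components.
1 3 (2): add — endpoints in different components.
1 4 (2): add — endpoints in different components.
3 7 (2): add — endpoints in different components.
0 1 (3): add — endpoints in different components.
5 7 (4): skip — 5 and 7 already connected.
2 3 (5): skip — 2 and 3 already connected.
1 6 (9): add — endpoints in different components.
MST edges: 2 5, 0 2, 1 3, 1 4, 3 7, 0 1, 1 6; total weight 1+2+2+2+2+3+9 = 21.

21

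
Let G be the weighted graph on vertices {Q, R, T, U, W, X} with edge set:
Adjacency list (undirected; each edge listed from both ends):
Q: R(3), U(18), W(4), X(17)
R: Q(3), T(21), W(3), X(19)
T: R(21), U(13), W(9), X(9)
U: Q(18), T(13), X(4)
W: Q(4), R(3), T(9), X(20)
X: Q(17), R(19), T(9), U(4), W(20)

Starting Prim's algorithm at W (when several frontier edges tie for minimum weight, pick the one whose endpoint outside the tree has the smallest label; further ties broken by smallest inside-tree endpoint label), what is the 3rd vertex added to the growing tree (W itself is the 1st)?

Prim, starting at W.
Step 1: frontier [R—W 3, Q—W 4, T—W 9, W—X 20] → take R—W (3); add R.
Step 2: frontier [Q—R 3, R—X 19, R—T 21, Q—W 4, T—W 9, W—X 20] → take Q—R (3); add Q.
Step 3: frontier [Q—X 17, Q—U 18, R—X 19, R—T 21, T—W 9, W—X 20] → take T—W (9); add T.
Step 4: frontier [Q—X 17, Q—U 18, R—X 19, T—X 9, T—U 13, W—X 20] → take T—X (9); add X.
Step 5: frontier [Q—U 18, T—U 13, U—X 4] → take U—X (4); add U.
Vertex order: W, R, Q, T, X, U. The 3rd vertex is Q.

Q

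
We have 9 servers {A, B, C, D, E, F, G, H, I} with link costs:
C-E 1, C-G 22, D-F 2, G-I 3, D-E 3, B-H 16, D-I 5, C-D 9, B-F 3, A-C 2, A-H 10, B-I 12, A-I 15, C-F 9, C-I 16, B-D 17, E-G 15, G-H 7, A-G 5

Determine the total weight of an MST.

Grow the tree from A using Prim:
Step 1: cheapest edge leaving the tree is A-C (2); add C.
Step 2: cheapest edge leaving the tree is C-E (1); add E.
Step 3: cheapest edge leaving the tree is D-E (3); add D.
Step 4: cheapest edge leaving the tree is D-F (2); add F.
Step 5: cheapest edge leaving the tree is B-F (3); add B.
Step 6: cheapest edge leaving the tree is A-G (5); add G.
Step 7: cheapest edge leaving the tree is G-I (3); add I.
Step 8: cheapest edge leaving the tree is G-H (7); add H.
MST edges: A-C, C-E, D-E, D-F, B-F, A-G, G-I, G-H; total weight 2+1+3+2+3+5+3+7 = 26.

26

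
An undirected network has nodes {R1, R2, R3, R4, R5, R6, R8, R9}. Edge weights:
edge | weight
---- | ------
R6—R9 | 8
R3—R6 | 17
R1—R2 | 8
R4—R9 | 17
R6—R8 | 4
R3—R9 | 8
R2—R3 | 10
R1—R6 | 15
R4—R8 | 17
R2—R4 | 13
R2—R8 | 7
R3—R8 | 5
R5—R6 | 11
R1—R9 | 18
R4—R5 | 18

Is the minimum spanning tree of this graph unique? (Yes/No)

No

Sort edges by weight, then run Kruskal:
R6—R8 (4): add — endpoints in different components.
R3—R8 (5): add — endpoints in different components.
R2—R8 (7): add — endpoints in different components.
R1—R2 (8): add — endpoints in different components.
R3—R9 (8): add — endpoints in different components.
R6—R9 (8): skip — R6 and R9 already connected.
R2—R3 (10): skip — R3 and R2 already connected.
R5—R6 (11): add — endpoints in different components.
R2—R4 (13): add — endpoints in different components.
Non-tree edge R6—R9 has weight 8, equal to the heaviest edge on its tree cycle — swapping gives another MST of the same weight. Not unique.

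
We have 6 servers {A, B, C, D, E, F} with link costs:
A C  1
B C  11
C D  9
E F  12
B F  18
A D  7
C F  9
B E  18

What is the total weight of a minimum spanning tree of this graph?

40

Prim's algorithm from A:
Step 1: cheapest edge leaving the tree is A C (1); add C.
Step 2: cheapest edge leaving the tree is A D (7); add D.
Step 3: cheapest edge leaving the tree is C F (9); add F.
Step 4: cheapest edge leaving the tree is B C (11); add B.
Step 5: cheapest edge leaving the tree is E F (12); add E.
MST edges: A C, A D, C F, B C, E F; total weight 1+7+9+11+12 = 40.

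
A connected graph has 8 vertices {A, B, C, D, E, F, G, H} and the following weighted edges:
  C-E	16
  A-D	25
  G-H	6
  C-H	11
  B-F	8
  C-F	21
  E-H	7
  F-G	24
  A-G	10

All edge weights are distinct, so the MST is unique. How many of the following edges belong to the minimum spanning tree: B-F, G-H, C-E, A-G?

Kruskal: consider edges lightest-first.
G-H (6): add — endpoints in different components.
E-H (7): add — endpoints in different components.
B-F (8): add — endpoints in different components.
A-G (10): add — endpoints in different components.
C-H (11): add — endpoints in different components.
C-E (16): skip — C and E already connected.
C-F (21): add — endpoints in different components.
F-G (24): skip — F and G already connected.
A-D (25): add — endpoints in different components.
MST edge set: {G-H, E-H, B-F, A-G, C-H, C-F, A-D}.
Of the listed edges, {B-F, G-H, A-G} are in the MST → 3.

3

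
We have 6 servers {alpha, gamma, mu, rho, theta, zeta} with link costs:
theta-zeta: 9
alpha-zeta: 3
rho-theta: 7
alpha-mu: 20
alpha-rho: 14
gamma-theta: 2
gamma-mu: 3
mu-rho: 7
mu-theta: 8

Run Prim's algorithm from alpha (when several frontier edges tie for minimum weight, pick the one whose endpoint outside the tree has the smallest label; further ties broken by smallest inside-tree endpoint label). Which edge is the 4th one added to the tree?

Grow the tree from alpha using Prim:
Step 1: cheapest edge leaving the tree is alpha-zeta (3); add zeta.
Step 2: cheapest edge leaving the tree is theta-zeta (9); add theta.
Step 3: cheapest edge leaving the tree is gamma-theta (2); add gamma.
Step 4: cheapest edge leaving the tree is gamma-mu (3); add mu.
Step 5: cheapest edge leaving the tree is mu-rho (7); add rho.
The 4th edge added is gamma-mu.

gamma-mu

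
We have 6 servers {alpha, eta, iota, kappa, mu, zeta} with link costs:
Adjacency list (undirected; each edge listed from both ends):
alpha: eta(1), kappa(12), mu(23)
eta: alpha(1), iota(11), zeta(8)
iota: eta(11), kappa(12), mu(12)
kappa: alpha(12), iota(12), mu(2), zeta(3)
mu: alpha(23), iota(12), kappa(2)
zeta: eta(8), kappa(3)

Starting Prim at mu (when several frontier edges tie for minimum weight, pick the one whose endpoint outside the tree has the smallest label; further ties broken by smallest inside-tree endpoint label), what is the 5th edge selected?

eta-iota

Prim, starting at mu.
Step 1: cheapest edge leaving the tree is kappa-mu (2); add kappa.
Step 2: cheapest edge leaving the tree is kappa-zeta (3); add zeta.
Step 3: cheapest edge leaving the tree is eta-zeta (8); add eta.
Step 4: cheapest edge leaving the tree is alpha-eta (1); add alpha.
Step 5: cheapest edge leaving the tree is eta-iota (11); add iota.
The 5th edge added is eta-iota.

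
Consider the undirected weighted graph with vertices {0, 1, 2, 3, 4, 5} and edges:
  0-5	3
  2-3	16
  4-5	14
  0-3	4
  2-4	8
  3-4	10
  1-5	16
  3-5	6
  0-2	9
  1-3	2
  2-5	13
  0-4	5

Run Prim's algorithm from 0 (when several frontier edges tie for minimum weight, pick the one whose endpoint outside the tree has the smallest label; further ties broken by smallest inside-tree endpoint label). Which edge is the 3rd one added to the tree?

Grow the tree from 0 using Prim:
Step 1: frontier [0-5 3, 0-3 4, 0-4 5, 0-2 9] → take 0-5 (3); add 5.
Step 2: frontier [0-3 4, 0-4 5, 0-2 9, 3-5 6, 2-5 13, 4-5 14, 1-5 16] → take 0-3 (4); add 3.
Step 3: frontier [0-4 5, 0-2 9, 1-3 2, 3-4 10, 2-3 16, 2-5 13, 4-5 14, 1-5 16] → take 1-3 (2); add 1.
Step 4: frontier [0-4 5, 0-2 9, 3-4 10, 2-3 16, 2-5 13, 4-5 14] → take 0-4 (5); add 4.
Step 5: frontier [0-2 9, 2-3 16, 2-4 8, 2-5 13] → take 2-4 (8); add 2.
The 3rd edge added is 1-3.

1-3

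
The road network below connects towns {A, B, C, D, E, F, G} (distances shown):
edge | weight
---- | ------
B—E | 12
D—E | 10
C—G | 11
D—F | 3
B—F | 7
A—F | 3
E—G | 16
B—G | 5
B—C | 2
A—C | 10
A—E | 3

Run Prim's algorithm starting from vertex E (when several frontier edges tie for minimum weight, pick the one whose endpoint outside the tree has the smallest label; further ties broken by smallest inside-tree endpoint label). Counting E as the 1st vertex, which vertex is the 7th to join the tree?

G

Prim's algorithm from E:
Step 1: frontier [A—E 3, D—E 10, B—E 12, E—G 16] → take A—E (3); add A.
Step 2: frontier [A—F 3, A—C 10, D—E 10, B—E 12, E—G 16] → take A—F (3); add F.
Step 3: frontier [A—C 10, D—E 10, B—E 12, E—G 16, D—F 3, B—F 7] → take D—F (3); add D.
Step 4: frontier [A—C 10, B—E 12, E—G 16, B—F 7] → take B—F (7); add B.
Step 5: frontier [A—C 10, B—C 2, B—G 5, E—G 16] → take B—C (2); add C.
Step 6: frontier [B—G 5, C—G 11, E—G 16] → take B—G (5); add G.
Vertex order: E, A, F, D, B, C, G. The 7th vertex is G.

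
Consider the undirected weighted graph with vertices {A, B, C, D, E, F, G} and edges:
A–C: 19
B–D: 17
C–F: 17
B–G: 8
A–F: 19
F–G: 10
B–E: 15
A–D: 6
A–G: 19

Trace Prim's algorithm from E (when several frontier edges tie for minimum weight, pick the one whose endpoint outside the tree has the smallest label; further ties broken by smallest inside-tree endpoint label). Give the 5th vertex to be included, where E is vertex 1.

C

Grow the tree from E using Prim:
Step 1: frontier [B–E 15] → take B–E (15); add B.
Step 2: frontier [B–G 8, B–D 17] → take B–G (8); add G.
Step 3: frontier [B–D 17, F–G 10, A–G 19] → take F–G (10); add F.
Step 4: frontier [B–D 17, C–F 17, A–F 19, A–G 19] → take C–F (17); add C.
Step 5: frontier [B–D 17, A–C 19, A–F 19, A–G 19] → take B–D (17); add D.
Step 6: frontier [A–C 19, A–D 6, A–F 19, A–G 19] → take A–D (6); add A.
Vertex order: E, B, G, F, C, D, A. The 5th vertex is C.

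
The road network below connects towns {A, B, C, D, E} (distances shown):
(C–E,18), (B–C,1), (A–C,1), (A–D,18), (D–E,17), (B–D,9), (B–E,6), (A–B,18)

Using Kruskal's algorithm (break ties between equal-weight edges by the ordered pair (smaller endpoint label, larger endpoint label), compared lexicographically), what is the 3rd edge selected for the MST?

Sort edges by weight, then run Kruskal:
A–C (1): add — endpoints in different components.
B–C (1): add — endpoints in different components.
B–E (6): add — endpoints in different components.
B–D (9): add — endpoints in different components.
The 3rd edge added is B–E.

B-E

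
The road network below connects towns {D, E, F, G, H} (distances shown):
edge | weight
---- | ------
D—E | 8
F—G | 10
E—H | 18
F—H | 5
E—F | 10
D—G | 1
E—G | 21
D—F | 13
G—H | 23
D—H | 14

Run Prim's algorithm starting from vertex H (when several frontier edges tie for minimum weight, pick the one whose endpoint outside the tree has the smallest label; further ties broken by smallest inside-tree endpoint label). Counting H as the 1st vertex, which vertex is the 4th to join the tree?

D

Prim, starting at H.
Step 1: cheapest edge leaving the tree is F—H (5); add F.
Step 2: cheapest edge leaving the tree is E—F (10); add E.
Step 3: cheapest edge leaving the tree is D—E (8); add D.
Step 4: cheapest edge leaving the tree is D—G (1); add G.
Vertex order: H, F, E, D, G. The 4th vertex is D.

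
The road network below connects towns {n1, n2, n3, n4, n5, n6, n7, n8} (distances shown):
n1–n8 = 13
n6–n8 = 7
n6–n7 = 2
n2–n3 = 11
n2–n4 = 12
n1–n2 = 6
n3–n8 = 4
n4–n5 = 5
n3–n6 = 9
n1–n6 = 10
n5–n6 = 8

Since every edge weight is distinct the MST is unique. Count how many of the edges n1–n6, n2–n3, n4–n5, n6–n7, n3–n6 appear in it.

Kruskal's algorithm — process edges by increasing weight (ties by edge label):
n6–n7 (2): add — endpoints in different components.
n3–n8 (4): add — endpoints in different components.
n4–n5 (5): add — endpoints in different components.
n1–n2 (6): add — endpoints in different components.
n6–n8 (7): add — endpoints in different components.
n5–n6 (8): add — endpoints in different components.
n3–n6 (9): skip — n3 and n6 already connected.
n1–n6 (10): add — endpoints in different components.
MST edge set: {n6–n7, n3–n8, n4–n5, n1–n2, n6–n8, n5–n6, n1–n6}.
Of the listed edges, {n1–n6, n4–n5, n6–n7} are in the MST → 3.

3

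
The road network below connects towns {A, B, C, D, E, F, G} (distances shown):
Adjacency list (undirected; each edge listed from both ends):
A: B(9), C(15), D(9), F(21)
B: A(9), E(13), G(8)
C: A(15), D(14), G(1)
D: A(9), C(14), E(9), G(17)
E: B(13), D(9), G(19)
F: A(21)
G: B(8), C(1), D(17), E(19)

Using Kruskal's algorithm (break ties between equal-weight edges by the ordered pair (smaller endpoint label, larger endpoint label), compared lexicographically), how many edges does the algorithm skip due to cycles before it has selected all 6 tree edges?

5

Kruskal's algorithm — process edges by increasing weight (ties by edge label):
C–G (1): add — endpoints in different components.
B–G (8): add — endpoints in different components.
A–B (9): add — endpoints in different components.
A–D (9): add — endpoints in different components.
D–E (9): add — endpoints in different components.
B–E (13): skip — B and E already connected.
C–D (14): skip — C and D already connected.
A–C (15): skip — A and C already connected.
D–G (17): skip — D and G already connected.
E–G (19): skip — E and G already connected.
A–F (21): add — endpoints in different components.
Edges rejected before the tree was complete: 5.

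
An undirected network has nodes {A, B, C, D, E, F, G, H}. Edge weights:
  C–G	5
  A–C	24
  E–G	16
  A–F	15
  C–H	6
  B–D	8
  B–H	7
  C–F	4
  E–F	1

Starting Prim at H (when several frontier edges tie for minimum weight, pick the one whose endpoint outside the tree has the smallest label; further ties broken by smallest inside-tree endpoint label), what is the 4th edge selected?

C-G

Grow the tree from H using Prim:
Step 1: frontier [C–H 6, B–H 7] → take C–H (6); add C.
Step 2: frontier [C–F 4, C–G 5, A–C 24, B–H 7] → take C–F (4); add F.
Step 3: frontier [C–G 5, A–C 24, E–F 1, A–F 15, B–H 7] → take E–F (1); add E.
Step 4: frontier [C–G 5, A–C 24, E–G 16, A–F 15, B–H 7] → take C–G (5); add G.
Step 5: frontier [A–C 24, A–F 15, B–H 7] → take B–H (7); add B.
Step 6: frontier [B–D 8, A–C 24, A–F 15] → take B–D (8); add D.
Step 7: frontier [A–C 24, A–F 15] → take A–F (15); add A.
The 4th edge added is C–G.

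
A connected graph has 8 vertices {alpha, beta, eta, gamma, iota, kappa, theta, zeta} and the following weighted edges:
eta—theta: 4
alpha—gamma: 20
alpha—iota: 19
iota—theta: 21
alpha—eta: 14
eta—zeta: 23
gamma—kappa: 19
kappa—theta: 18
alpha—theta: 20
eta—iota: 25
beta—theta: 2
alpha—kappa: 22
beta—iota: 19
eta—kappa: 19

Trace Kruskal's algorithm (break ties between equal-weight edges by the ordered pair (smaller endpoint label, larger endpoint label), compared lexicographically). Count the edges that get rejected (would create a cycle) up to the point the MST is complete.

Kruskal: consider edges lightest-first.
beta—theta (2): add — endpoints in different components.
eta—theta (4): add — endpoints in different components.
alpha—eta (14): add — endpoints in different components.
kappa—theta (18): add — endpoints in different components.
alpha—iota (19): add — endpoints in different components.
beta—iota (19): skip — beta and iota already connected.
eta—kappa (19): skip — eta and kappa already connected.
gamma—kappa (19): add — endpoints in different components.
alpha—gamma (20): skip — gamma and alpha already connected.
alpha—theta (20): skip — alpha and theta already connected.
iota—theta (21): skip — iota and theta already connected.
alpha—kappa (22): skip — alpha and kappa already connected.
eta—zeta (23): add — endpoints in different components.
Edges rejected before the tree was complete: 6.

6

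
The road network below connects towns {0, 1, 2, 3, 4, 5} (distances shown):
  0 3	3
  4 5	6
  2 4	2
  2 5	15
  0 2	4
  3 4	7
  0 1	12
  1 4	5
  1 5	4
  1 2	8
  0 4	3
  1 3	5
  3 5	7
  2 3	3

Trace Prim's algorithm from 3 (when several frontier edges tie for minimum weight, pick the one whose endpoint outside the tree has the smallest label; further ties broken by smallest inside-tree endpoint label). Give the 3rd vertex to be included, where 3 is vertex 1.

2

Prim, starting at 3.
Step 1: frontier [0 3 3, 2 3 3, 1 3 5, 3 4 7, 3 5 7] → take 0 3 (3); add 0.
Step 2: frontier [0 4 3, 0 2 4, 0 1 12, 2 3 3, 1 3 5, 3 4 7, 3 5 7] → take 2 3 (3); add 2.
Step 3: frontier [0 4 3, 0 1 12, 2 4 2, 1 2 8, 2 5 15, 1 3 5, 3 4 7, 3 5 7] → take 2 4 (2); add 4.
Step 4: frontier [0 1 12, 1 2 8, 2 5 15, 1 3 5, 3 5 7, 1 4 5, 4 5 6] → take 1 3 (5); add 1.
Step 5: frontier [1 5 4, 2 5 15, 3 5 7, 4 5 6] → take 1 5 (4); add 5.
Vertex order: 3, 0, 2, 4, 1, 5. The 3rd vertex is 2.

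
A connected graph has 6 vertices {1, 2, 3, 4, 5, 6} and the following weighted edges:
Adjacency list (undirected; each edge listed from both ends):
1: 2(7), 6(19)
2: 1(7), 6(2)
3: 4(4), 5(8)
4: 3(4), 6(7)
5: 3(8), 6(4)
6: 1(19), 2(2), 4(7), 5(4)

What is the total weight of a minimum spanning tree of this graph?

Prim's algorithm from 2:
Step 1: frontier [2-6 2, 1-2 7] → take 2-6 (2); add 6.
Step 2: frontier [1-2 7, 5-6 4, 4-6 7, 1-6 19] → take 5-6 (4); add 5.
Step 3: frontier [1-2 7, 3-5 8, 4-6 7, 1-6 19] → take 1-2 (7); add 1.
Step 4: frontier [3-5 8, 4-6 7] → take 4-6 (7); add 4.
Step 5: frontier [3-4 4, 3-5 8] → take 3-4 (4); add 3.
MST edges: 2-6, 5-6, 1-2, 4-6, 3-4; total weight 2+4+7+7+4 = 24.

24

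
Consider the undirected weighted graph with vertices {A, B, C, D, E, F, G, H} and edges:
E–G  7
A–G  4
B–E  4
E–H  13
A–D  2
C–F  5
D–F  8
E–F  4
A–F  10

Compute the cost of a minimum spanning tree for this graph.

39

Kruskal: consider edges lightest-first.
A–D (2): add — endpoints in different components.
A–G (4): add — endpoints in different components.
B–E (4): add — endpoints in different components.
E–F (4): add — endpoints in different components.
C–F (5): add — endpoints in different components.
E–G (7): add — endpoints in different components.
D–F (8): skip — D and F already connected.
A–F (10): skip — A and F already connected.
E–H (13): add — endpoints in different components.
MST edges: A–D, A–G, B–E, E–F, C–F, E–G, E–H; total weight 2+4+4+4+5+7+13 = 39.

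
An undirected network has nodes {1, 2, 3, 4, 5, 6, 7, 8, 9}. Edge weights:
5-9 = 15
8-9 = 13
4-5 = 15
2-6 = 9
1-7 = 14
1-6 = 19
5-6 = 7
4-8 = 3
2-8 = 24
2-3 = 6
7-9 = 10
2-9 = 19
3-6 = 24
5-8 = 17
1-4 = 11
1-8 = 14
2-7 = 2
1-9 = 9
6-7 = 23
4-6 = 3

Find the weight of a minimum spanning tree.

Kruskal: consider edges lightest-first.
2-7 (2): add — endpoints in different components.
4-6 (3): add — endpoints in different components.
4-8 (3): add — endpoints in different components.
2-3 (6): add — endpoints in different components.
5-6 (7): add — endpoints in different components.
1-9 (9): add — endpoints in different components.
2-6 (9): add — endpoints in different components.
7-9 (10): add — endpoints in different components.
MST edges: 2-7, 4-6, 4-8, 2-3, 5-6, 1-9, 2-6, 7-9; total weight 2+3+3+6+7+9+9+10 = 49.

49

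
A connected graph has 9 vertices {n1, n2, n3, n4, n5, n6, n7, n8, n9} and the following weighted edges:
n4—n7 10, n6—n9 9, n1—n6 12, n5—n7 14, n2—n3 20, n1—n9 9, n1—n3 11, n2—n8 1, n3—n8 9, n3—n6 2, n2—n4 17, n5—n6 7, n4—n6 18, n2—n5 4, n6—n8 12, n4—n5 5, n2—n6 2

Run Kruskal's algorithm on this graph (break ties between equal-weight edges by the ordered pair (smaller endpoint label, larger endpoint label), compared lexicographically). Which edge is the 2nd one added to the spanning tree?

Kruskal's algorithm — process edges by increasing weight (ties by edge label):
n2—n8 (1): add — endpoints in different components.
n2—n6 (2): add — endpoints in different components.
n3—n6 (2): add — endpoints in different components.
n2—n5 (4): add — endpoints in different components.
n4—n5 (5): add — endpoints in different components.
n5—n6 (7): skip — n6 and n5 already connected.
n1—n9 (9): add — endpoints in different components.
n3—n8 (9): skip — n3 and n8 already connected.
n6—n9 (9): add — endpoints in different components.
n4—n7 (10): add — endpoints in different components.
The 2nd edge added is n2—n6.

n2-n6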